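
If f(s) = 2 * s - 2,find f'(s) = 2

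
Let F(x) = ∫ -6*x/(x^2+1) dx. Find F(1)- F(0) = -3*log(2)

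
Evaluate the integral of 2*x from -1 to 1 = 0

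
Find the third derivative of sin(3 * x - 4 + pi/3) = -27*cos(3*x - 4 + pi/3)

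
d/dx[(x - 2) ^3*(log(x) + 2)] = (3*x^3*log(x) + 7*x^3 - 12*x^2*log(x) - 30*x^2 + 12*x*log(x) + 36*x - 8)/x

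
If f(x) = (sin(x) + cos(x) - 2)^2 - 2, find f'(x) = 2*cos(2*x) - 4*sqrt(2)*cos(x + pi/4)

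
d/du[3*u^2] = 6*u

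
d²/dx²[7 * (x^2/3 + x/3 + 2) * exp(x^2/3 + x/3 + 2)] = 28*x^4*exp(x^2/3 + x/3 + 2)/27 + 56*x^3*exp(x^2/3 + x/3 + 2)/27 + 413*x^2*exp(x^2/3 + x/3 + 2)/27 + 385*x*exp(x^2/3 + x/3 + 2)/27 + 154*exp(x^2/3 + x/3 + 2)/9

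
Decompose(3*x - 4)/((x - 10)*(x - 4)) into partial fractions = -4/(3*(x - 4)) + 13/(3*(x - 10))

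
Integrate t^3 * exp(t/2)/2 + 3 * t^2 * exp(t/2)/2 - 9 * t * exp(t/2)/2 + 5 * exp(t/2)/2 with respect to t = (t - 1)^3*exp(t/2) + C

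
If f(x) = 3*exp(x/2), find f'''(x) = 3*exp(x/2)/8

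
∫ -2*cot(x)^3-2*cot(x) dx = cot(x)^2 + C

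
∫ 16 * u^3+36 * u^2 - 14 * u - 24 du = 4*u^4 + 12*u^3 - 7*u^2 - 24*u + C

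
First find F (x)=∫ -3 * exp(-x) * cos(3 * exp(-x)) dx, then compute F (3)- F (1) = -sin(3*exp(-1)) + sin(3*exp(-3))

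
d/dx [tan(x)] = cos(x)^(-2)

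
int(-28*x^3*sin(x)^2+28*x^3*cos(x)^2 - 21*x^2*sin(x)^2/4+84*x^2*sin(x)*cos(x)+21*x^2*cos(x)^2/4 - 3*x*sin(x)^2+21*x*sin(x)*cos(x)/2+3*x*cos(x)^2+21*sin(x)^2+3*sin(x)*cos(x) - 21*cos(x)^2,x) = (14*x^3 + 21*x^2/8 + 3*x/2 - 21/2)*sin(2*x) + C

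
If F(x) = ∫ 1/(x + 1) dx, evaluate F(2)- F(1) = -log(2) + log(3)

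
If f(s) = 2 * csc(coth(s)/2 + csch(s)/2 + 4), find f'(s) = -2*(cosh(s) + 1)*cos(coth(s)/2 + csch(s)/2 + 4)/((cos(coth(s) + csch(s) + 8) - 1)*sinh(s)^2)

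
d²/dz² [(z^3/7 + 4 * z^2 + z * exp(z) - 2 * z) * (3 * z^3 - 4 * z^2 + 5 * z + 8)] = 3*z^4*exp(z) + 90*z^4/7 + 20*z^3*exp(z) + 1600*z^3/7 + 17*z^2*exp(z) - 1788*z^2/7 + 4*z*exp(z) + 1224*z/7 + 26*exp(z) + 44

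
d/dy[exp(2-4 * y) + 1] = -4*exp(2 - 4*y)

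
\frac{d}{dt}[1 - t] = -1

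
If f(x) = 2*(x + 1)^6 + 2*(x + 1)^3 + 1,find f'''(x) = 240*x^3 + 720*x^2 + 720*x + 252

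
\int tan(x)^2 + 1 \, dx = tan(x) + C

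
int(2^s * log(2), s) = 2^s + C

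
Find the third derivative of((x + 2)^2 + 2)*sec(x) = (-x^2*sin(x)/cos(x) + 6*x^2*sin(x)/cos(x)^3 - 4*x*sin(x)/cos(x) + 24*x*sin(x)/cos(x)^3 - 6*x + 12*x/cos(x)^2 + 36*sin(x)/cos(x)^3 - 12 + 24/cos(x)^2)/cos(x)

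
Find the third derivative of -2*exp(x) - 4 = -2*exp(x)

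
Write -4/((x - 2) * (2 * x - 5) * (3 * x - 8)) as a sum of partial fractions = -18/(3*x - 8) + 16/(2*x - 5) - 2/(x - 2)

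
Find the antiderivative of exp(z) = exp(z) + C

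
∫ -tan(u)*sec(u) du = -sec(u) + C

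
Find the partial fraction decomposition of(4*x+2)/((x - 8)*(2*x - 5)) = -24/(11*(2*x - 5)) + 34/(11*(x - 8))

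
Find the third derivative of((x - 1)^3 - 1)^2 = 120*x^3 - 360*x^2 + 360*x - 132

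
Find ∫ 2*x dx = x^2 + C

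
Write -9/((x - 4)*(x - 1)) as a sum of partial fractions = 3/(x - 1) - 3/(x - 4)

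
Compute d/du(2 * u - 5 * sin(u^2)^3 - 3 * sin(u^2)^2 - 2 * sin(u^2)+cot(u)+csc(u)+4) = -6*u*sin(2*u^2) - 23*u*cos(u^2)/2 + 15*u*cos(3*u^2)/2 + 1 - 1/tan(u)^2 - 2*cos(u)/(1 - cos(2*u))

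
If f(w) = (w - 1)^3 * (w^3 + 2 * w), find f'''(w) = 120*w^3 - 180*w^2 + 120*w - 42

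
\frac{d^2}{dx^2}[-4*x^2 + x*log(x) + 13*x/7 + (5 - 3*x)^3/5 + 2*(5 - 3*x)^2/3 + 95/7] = (-162*x^2 + 290*x + 5)/(5*x)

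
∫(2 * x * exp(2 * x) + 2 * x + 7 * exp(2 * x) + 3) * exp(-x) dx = 2*(2*x + 5)*sinh(x) + C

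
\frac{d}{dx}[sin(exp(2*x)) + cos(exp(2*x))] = 2*sqrt(2)*exp(2*x)*cos(exp(2*x) + pi/4)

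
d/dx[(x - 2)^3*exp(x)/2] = x^3*exp(x)/2 - 3*x^2*exp(x)/2 + 2*exp(x)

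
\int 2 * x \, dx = x^2 + C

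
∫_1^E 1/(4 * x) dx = 1/4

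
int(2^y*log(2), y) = 2^y + C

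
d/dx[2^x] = 2^x*log(2)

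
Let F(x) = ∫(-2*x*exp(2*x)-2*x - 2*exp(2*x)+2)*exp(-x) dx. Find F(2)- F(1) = -4*exp(2) - 2*exp(-1) + 4*exp(-2) + 2*E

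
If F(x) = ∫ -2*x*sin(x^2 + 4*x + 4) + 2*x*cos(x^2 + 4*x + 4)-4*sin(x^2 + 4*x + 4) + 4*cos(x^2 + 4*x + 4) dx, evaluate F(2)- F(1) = cos(16) - sin(9) + sin(16) - cos(9)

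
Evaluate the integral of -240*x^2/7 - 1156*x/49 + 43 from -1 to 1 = 442/7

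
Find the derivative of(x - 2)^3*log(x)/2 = (3*x^3*log(x) + x^3 - 12*x^2*log(x) - 6*x^2 + 12*x*log(x) + 12*x - 8)/(2*x)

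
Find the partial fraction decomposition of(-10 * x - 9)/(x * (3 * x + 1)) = 17/(3*x + 1) - 9/x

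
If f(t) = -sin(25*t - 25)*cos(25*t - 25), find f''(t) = 1250*sin(50*t - 50)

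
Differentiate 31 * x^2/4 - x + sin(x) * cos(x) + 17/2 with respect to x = 31*x/2 + cos(2*x) - 1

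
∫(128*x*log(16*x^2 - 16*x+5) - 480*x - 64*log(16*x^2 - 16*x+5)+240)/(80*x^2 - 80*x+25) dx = (2*log(4*(2*x - 1)^2 + 1) - 15)*log(4*(2*x - 1)^2 + 1)/5 + C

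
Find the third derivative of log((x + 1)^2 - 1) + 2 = (4*x^3 + 12*x^2 + 24*x + 16)/(x^6 + 6*x^5 + 12*x^4 + 8*x^3)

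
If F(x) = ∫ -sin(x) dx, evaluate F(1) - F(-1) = 0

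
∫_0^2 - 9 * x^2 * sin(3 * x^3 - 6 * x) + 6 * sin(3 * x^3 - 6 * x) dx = -1 + cos(12)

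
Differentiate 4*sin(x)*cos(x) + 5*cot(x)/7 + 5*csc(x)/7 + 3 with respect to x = -8*sin(x)^2 + 4 - 5*cos(x)/(7*sin(x)^2) - 5/(7*sin(x)^2)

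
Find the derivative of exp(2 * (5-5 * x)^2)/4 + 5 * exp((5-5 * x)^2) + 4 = 250*x*exp(25*x^2 - 50*x + 25) + 25*x*exp(50*x^2 - 100*x + 50) - 250*exp(25*x^2 - 50*x + 25) - 25*exp(50*x^2 - 100*x + 50)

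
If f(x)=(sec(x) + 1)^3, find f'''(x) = 3*(-1 - 8/cos(x) - 3/cos(x)^2 + 24/cos(x)^3 + 20/cos(x)^4)*sin(x)/cos(x)^2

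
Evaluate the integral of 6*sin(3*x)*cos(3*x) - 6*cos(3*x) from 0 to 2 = -1 + (-1 + sin(6))^2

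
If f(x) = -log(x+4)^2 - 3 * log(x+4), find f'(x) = (-2*log(x + 4) - 3)/(x + 4)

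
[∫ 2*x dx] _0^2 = 4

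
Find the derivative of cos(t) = -sin(t)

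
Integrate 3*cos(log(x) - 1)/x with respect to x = 3*sin(log(x) - 1) + C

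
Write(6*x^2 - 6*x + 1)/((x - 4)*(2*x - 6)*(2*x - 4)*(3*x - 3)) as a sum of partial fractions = -1/(72*(x - 1)) + 13/(24*(x - 2)) - 37/(24*(x - 3)) + 73/(72*(x - 4))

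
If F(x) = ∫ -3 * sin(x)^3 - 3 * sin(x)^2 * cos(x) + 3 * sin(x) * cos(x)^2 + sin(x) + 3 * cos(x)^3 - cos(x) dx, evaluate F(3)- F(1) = -(cos(1) + sin(1))^3 + (cos(3) + sin(3))^3 - sin(3) + cos(1) + sin(1) - cos(3)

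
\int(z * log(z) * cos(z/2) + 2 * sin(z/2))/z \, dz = 2*log(z)*sin(z/2) + C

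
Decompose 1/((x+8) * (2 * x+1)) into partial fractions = 2/(15*(2*x + 1)) - 1/(15*(x + 8))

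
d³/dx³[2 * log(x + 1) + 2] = 4/(x^3 + 3*x^2 + 3*x + 1)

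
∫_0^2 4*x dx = 8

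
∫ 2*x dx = x^2 + C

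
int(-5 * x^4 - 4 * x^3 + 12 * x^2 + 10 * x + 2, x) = -x^5 - x^4 + 4*x^3 + 5*x^2 + 2*x + C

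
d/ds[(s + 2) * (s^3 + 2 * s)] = 4*s^3 + 6*s^2 + 4*s + 4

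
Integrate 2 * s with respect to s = s^2 + C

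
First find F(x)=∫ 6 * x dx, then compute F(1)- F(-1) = 0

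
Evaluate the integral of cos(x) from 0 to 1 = sin(1)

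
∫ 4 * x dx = 2*x^2 + C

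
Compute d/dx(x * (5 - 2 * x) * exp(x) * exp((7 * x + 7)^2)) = -196*x^3*exp(49*x^2 + 99*x + 49) + 292*x^2*exp(49*x^2 + 99*x + 49) + 491*x*exp(49*x^2 + 99*x + 49) + 5*exp(49*x^2 + 99*x + 49)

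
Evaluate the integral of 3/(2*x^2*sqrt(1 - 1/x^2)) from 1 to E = 3*asec(E)/2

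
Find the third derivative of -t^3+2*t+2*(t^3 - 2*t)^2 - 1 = 240*t^3 - 192*t - 6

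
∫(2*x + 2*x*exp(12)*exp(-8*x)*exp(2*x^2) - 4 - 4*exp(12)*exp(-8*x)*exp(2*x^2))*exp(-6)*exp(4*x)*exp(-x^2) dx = 2*sinh(x^2 - 4*x + 6) + C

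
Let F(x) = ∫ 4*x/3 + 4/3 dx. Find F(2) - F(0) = 16/3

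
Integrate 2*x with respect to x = x^2 + C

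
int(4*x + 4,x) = 2*x^2 + 4*x + C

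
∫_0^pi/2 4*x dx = pi^2/2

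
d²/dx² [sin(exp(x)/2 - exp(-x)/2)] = (-exp(4*x)*sin((exp(x) - exp(-x))/2) + 2*exp(3*x)*cos((exp(x) - exp(-x))/2) - 2*exp(2*x)*sin((exp(x) - exp(-x))/2) - 2*exp(x)*cos((exp(x) - exp(-x))/2) - sin((exp(x) - exp(-x))/2))*exp(-2*x)/4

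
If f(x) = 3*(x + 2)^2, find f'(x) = 6*x + 12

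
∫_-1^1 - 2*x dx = 0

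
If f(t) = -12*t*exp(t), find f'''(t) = -12*t*exp(t) - 36*exp(t)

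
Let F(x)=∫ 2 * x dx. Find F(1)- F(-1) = 0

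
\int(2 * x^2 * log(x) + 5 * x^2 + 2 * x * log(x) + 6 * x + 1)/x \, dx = (x + 1)^2*(log(x) + 2) + C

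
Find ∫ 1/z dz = log(5*z) + C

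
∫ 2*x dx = x^2 + C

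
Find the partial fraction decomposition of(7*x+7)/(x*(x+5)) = 28/(5*(x + 5)) + 7/(5*x)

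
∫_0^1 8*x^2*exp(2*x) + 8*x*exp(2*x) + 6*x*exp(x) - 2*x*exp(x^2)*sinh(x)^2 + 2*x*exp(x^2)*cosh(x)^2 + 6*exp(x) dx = -1 + 7*E + 4*exp(2)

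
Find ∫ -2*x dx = -x^2 + C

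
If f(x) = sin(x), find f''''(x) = sin(x)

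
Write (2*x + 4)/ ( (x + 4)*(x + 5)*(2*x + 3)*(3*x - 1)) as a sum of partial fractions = 63/(1144*(3*x - 1)) - 8/(385*(2*x + 3)) + 3/(56*(x + 5)) - 4/(65*(x + 4))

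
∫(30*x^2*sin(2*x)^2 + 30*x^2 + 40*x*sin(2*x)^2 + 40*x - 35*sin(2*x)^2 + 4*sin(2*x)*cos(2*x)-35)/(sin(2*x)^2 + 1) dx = 10*x^3 + 20*x^2 - 35*x + log(sin(2*x)^2 + 1) + C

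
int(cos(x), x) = sin(x) + C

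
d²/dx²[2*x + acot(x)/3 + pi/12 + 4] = 2*x/(3*x^4 + 6*x^2 + 3)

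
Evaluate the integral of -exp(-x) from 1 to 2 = -exp(-1) + exp(-2)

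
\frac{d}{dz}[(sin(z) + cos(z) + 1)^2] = 2*cos(2*z) + 2*sqrt(2)*cos(z + pi/4)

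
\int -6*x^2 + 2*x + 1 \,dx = -2*x^3 + x^2 + x + C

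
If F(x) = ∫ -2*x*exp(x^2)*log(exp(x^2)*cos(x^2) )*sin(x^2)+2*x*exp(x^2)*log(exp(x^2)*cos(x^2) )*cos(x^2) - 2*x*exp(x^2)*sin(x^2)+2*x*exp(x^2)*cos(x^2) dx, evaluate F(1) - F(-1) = 0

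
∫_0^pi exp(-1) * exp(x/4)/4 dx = -exp(-1) + exp(-1 + pi/4)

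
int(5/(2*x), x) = 5*log(x)/2 + C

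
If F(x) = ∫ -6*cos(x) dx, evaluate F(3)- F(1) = -6*sin(3) + 6*sin(1)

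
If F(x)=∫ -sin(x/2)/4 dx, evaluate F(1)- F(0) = -1/2 + cos(1/2)/2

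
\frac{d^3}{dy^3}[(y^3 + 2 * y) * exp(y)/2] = y^3*exp(y)/2 + 9*y^2*exp(y)/2 + 10*y*exp(y) + 6*exp(y)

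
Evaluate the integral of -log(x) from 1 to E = -1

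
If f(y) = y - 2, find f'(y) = 1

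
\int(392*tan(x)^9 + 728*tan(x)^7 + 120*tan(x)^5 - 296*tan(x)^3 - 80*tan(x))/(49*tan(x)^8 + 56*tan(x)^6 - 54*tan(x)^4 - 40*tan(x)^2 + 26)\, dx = log((7*tan(x)^4 + 4*tan(x)^2 - 5)^2 + 1) + C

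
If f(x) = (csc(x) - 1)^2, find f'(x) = 2*(1 - 1/sin(x))*cos(x)/sin(x)^2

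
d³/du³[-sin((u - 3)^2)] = 8*u^3*cos(u^2 - 6*u + 9) - 72*u^2*cos(u^2 - 6*u + 9) + 12*u*sin(u^2 - 6*u + 9) + 216*u*cos(u^2 - 6*u + 9) - 36*sin(u^2 - 6*u + 9) - 216*cos(u^2 - 6*u + 9)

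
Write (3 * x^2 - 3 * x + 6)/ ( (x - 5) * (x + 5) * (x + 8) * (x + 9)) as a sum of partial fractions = -69/(14*(x + 9)) + 74/(13*(x + 8)) - 4/(5*(x + 5)) + 33/(910*(x - 5))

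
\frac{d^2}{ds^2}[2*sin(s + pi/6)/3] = -2*sin(s + pi/6)/3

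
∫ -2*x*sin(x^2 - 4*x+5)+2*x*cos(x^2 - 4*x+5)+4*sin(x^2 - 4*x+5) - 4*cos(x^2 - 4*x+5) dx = sin((x - 2)^2 + 1) + cos((x - 2)^2 + 1) + C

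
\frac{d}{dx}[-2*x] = -2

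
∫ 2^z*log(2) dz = 2^z + C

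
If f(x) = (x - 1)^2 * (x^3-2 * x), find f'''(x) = 60*x^2 - 48*x - 6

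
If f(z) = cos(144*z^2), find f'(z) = -288*z*sin(144*z^2)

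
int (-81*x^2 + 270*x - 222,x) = -27*x^3 + 135*x^2 - 222*x + C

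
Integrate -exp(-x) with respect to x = exp(-x) + C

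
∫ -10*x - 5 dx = -5*x^2 - 5*x + C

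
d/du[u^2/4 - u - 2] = u/2 - 1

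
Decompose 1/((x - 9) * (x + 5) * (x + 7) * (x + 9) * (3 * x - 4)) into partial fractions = -81/(338675*(3*x - 4)) + 1/(4464*(x + 9)) - 1/(1600*(x + 7)) + 1/(2128*(x + 5)) + 1/(92736*(x - 9))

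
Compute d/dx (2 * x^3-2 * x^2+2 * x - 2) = 6*x^2 - 4*x + 2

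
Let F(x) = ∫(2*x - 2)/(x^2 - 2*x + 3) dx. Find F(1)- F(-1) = -log(6) + log(2)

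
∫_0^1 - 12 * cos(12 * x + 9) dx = -sin(21) + sin(9)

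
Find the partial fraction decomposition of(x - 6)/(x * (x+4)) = 5/(2*(x + 4)) - 3/(2*x)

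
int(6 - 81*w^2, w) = -27*w^3 + 6*w + C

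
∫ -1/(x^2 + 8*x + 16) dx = 1/(x + 4) + C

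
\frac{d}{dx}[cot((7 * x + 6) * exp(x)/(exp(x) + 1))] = -(7*x + 7*exp(x) + 13)*exp(x)/((exp(2*x) + 2*exp(x) + 1)*sin((7*x + 6)*exp(x)/(exp(x) + 1))^2)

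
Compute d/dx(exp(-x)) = -exp(-x)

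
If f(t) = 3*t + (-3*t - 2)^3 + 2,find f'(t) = -81*t^2 - 108*t - 33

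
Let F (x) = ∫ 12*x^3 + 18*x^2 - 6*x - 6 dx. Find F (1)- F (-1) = 0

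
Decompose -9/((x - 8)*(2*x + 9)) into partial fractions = 18/(25*(2*x + 9)) - 9/(25*(x - 8))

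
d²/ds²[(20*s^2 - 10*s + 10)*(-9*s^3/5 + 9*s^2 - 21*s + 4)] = -720*s^3 + 2376*s^2 - 3168*s + 760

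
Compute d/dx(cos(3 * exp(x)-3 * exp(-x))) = -3*(exp(2*x) + 1)*exp(-x)*sin(3*(exp(x) - exp(-x)))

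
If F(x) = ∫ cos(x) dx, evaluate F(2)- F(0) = sin(2)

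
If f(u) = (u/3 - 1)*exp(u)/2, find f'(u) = u*exp(u)/6 - exp(u)/3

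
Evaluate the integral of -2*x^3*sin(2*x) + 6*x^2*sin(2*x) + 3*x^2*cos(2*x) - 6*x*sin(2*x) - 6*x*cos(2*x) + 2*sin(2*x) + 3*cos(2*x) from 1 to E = (-1 + E)^3*cos(2*E)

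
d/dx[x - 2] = 1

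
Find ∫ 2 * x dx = x^2 + C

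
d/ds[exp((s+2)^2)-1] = 2*s*exp(s^2 + 4*s + 4) + 4*exp(s^2 + 4*s + 4)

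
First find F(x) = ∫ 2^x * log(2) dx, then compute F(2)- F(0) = 3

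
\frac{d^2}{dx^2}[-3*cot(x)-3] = -6*cos(x)/sin(x)^3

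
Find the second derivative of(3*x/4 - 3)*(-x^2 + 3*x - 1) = 21/2 - 9*x/2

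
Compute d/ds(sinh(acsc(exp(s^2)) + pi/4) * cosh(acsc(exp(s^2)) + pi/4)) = -(2*s*sinh(acsc(exp(s^2)) + pi/4)^2 + 2*s*cosh(acsc(exp(s^2)) + pi/4)^2)*exp(-s^2)/sqrt(1 - exp(-2*s^2))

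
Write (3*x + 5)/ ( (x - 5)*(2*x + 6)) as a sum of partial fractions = 1/(4*(x + 3)) + 5/(4*(x - 5))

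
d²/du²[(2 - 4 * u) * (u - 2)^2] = 36 - 24*u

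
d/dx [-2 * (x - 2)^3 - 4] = -6*x^2 + 24*x - 24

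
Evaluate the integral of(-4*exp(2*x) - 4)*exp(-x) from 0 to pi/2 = -4*exp(pi/2) + 4*exp(-pi/2)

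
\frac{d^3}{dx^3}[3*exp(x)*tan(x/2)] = 3*(3*tan(x/2)^4 + 6*tan(x/2)^3 + 10*tan(x/2)^2 + 10*tan(x/2) + 7)*exp(x)/4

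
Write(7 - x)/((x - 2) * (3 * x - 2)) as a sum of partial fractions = -19/(4*(3*x - 2)) + 5/(4*(x - 2))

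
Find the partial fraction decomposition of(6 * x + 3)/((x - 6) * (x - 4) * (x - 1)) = 3/(5*(x - 1)) - 9/(2*(x - 4)) + 39/(10*(x - 6))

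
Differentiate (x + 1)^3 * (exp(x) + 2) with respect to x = x^3*exp(x) + 6*x^2*exp(x) + 6*x^2 + 9*x*exp(x) + 12*x + 4*exp(x) + 6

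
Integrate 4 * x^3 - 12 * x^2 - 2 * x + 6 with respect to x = x^4 - 4*x^3 - x^2 + 6*x + C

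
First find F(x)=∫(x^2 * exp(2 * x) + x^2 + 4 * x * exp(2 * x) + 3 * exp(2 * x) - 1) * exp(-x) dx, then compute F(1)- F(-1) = -4*exp(-1) + 4*E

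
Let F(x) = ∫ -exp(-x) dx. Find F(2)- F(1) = -exp(-1) + exp(-2)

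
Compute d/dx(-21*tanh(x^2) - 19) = -42*x/cosh(x^2)^2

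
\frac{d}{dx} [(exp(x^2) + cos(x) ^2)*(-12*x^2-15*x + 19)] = -24*x^3*exp(x^2) - 30*x^2*exp(x^2) + 12*x^2*sin(2*x) + 14*x*exp(x^2) + 15*x*sin(2*x) - 24*x*cos(x)^2 - 15*exp(x^2) - 19*sin(2*x) - 15*cos(x)^2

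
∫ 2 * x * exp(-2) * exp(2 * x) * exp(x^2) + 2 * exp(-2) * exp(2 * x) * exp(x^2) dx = exp(x^2 + 2*x - 2) + C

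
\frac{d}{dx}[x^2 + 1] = 2*x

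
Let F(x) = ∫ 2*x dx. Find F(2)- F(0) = 4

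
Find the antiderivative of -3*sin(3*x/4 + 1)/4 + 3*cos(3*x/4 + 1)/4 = sqrt(2)*sin(3*x/4 + pi/4 + 1) + C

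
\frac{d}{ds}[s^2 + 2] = 2*s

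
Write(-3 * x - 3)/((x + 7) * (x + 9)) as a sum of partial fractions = -12/(x + 9) + 9/(x + 7)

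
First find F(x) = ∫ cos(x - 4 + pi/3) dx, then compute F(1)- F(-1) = cos(pi/6 + 3) - cos(pi/6 + 5)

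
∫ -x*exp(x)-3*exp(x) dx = (-x - 2)*exp(x) + C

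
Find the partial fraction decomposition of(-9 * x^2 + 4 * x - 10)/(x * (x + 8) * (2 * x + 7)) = 179/(21*(2*x + 7)) - 103/(12*(x + 8)) - 5/(28*x)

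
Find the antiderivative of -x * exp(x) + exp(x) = (2 - x)*exp(x) + C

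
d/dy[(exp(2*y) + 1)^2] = 4*exp(4*y) + 4*exp(2*y)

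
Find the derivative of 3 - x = -1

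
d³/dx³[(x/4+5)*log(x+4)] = (28 - x)/(4*x^3 + 48*x^2 + 192*x + 256)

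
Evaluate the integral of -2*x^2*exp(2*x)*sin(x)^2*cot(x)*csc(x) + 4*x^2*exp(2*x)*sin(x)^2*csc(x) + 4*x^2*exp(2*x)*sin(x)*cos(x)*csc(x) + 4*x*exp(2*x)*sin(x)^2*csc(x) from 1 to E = 2*(-sin(1) + exp(2*E)*sin(E))*exp(2)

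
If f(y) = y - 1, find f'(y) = 1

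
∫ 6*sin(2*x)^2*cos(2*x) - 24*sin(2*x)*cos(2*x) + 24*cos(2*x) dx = (sin(2*x) - 2)^3 + C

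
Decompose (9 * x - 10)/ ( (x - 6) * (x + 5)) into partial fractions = 5/(x + 5) + 4/(x - 6)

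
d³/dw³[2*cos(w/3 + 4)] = 2*sin(w/3 + 4)/27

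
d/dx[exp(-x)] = -exp(-x)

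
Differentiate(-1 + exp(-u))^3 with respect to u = (-3*exp(2*u) + 6*exp(u) - 3)*exp(-3*u)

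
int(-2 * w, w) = -w^2 + C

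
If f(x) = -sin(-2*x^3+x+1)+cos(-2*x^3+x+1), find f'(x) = 6*x^2*sin(-2*x^3 + x + 1) + 6*x^2*cos(-2*x^3 + x + 1) - sin(-2*x^3 + x + 1) - cos(-2*x^3 + x + 1)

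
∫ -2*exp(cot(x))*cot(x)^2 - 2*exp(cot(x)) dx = 2*exp(cot(x)) + C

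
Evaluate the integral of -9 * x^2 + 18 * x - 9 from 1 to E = -3*(-1 + E)^3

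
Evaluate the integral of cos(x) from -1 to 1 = 2*sin(1)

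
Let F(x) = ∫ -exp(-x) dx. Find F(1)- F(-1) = -E + exp(-1)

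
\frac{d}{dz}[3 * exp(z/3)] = exp(z/3)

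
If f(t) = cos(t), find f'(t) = -sin(t)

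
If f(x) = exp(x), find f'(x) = exp(x)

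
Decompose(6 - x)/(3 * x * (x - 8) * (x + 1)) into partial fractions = 7/(27*(x + 1)) - 1/(108*(x - 8)) - 1/(4*x)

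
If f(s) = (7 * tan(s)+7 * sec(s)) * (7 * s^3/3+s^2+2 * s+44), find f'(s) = 7*(14*s^3*sin(s)/3 + 14*s^3/3 + 2*s^2*sin(s) + 7*s^2*sin(2*s) + 14*s^2*cos(s) + 2*s^2 + 4*s*sin(s) + 2*s*sin(2*s) + 4*s*cos(s) + 4*s + 88*sin(s) + 2*sin(2*s) + 4*cos(s) + 88)/(cos(2*s) + 1)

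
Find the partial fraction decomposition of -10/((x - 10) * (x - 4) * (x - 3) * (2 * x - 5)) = 16/(9*(2*x - 5)) - 10/(7*(x - 3)) + 5/(9*(x - 4)) - 1/(63*(x - 10))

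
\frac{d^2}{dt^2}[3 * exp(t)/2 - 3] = 3*exp(t)/2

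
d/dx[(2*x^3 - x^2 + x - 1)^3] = 72*x^8 - 96*x^7 + 126*x^6 - 150*x^5 + 105*x^4 - 72*x^3 + 39*x^2 - 12*x + 3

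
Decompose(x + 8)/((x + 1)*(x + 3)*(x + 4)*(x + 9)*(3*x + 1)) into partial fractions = 621/(4576*(3*x + 1)) - 1/(6240*(x + 9)) - 4/(165*(x + 4)) + 5/(96*(x + 3)) - 7/(96*(x + 1))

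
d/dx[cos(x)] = -sin(x)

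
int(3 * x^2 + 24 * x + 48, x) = x^3 + 12*x^2 + 48*x + C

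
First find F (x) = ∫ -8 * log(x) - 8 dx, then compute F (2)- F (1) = -16*log(2)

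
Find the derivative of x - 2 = 1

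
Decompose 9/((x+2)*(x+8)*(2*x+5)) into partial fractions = -36/(11*(2*x + 5)) + 3/(22*(x + 8)) + 3/(2*(x + 2))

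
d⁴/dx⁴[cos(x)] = cos(x)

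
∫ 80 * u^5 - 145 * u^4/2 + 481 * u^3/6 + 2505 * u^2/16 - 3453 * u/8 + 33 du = 40*u^6/3 - 29*u^5/2 + 481*u^4/24 + 835*u^3/16 - 3453*u^2/16 + 33*u + C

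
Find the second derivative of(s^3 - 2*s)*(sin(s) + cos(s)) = sqrt(2)*(-s^3*sin(s + pi/4) + 6*s^2*cos(s + pi/4) + 8*s*sin(s + pi/4) - 4*cos(s + pi/4))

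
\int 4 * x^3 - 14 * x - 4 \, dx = x^4 - 7*x^2 - 4*x + C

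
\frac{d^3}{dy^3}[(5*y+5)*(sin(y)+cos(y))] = 5*y*sin(y) - 5*y*cos(y) - 10*sin(y) - 20*cos(y)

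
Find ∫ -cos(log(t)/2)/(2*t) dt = -sin(log(t)/2) + C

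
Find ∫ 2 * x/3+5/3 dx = x^2/3 + 5*x/3 + C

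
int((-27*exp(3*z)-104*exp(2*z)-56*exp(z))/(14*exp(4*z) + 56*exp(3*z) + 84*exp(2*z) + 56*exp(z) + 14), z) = (-3*exp(3*z) + 18*exp(2*z) + 70*exp(z) + 42)/(14*(exp(3*z) + 3*exp(2*z) + 3*exp(z) + 1)) + C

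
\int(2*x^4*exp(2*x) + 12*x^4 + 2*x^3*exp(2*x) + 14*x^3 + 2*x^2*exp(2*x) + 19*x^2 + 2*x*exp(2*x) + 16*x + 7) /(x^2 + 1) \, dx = 4*x^3 + x^2*exp(2*x) + 7*x^2 + 7*x + log(x^2 + 1) + C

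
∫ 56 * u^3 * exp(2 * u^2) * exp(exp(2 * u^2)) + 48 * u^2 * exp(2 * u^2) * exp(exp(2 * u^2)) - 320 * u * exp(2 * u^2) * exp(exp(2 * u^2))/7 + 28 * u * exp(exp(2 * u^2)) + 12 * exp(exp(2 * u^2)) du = (14*u^2 + 12*u - 80/7)*exp(exp(2*u^2)) + C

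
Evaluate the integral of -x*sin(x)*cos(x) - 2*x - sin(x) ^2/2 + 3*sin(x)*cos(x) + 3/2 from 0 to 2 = -1 + sin(2)^2/2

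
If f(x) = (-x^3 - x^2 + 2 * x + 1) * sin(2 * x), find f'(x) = -2*x^3*cos(2*x) - 3*x^2*sin(2*x) - 2*x^2*cos(2*x) - 2*x*sin(2*x) + 4*x*cos(2*x) + 2*sin(2*x) + 2*cos(2*x)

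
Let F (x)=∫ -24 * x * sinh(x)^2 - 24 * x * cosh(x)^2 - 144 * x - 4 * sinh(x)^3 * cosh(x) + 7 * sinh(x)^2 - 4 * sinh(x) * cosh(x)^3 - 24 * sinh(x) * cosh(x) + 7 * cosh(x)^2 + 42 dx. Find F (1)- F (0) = -17*sinh(2)/2 - 119/4 - cosh(4)/4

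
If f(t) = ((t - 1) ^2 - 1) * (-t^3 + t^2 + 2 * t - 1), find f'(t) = -5*t^4 + 12*t^3 - 10*t + 2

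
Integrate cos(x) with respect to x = sin(x) + C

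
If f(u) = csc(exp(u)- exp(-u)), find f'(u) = -(exp(2*u) + 1)*exp(-u)*cos(exp(u) - exp(-u))/sin(exp(u) - exp(-u))^2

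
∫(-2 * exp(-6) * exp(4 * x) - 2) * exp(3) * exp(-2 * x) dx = -2*sinh(2*x - 3) + C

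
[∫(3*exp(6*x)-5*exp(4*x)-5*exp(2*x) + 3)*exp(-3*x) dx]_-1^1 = -4*E + 4*exp(-1) + (E - exp(-1))^3 - (-E + exp(-1))^3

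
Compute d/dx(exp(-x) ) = -exp(-x)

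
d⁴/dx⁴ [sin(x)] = sin(x)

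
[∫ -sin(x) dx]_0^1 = -1 + cos(1)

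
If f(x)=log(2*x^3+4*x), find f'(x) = (3*x^2 + 2)/(x^3 + 2*x)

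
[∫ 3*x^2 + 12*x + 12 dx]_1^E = -27 + (2 + E)^3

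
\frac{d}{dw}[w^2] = 2*w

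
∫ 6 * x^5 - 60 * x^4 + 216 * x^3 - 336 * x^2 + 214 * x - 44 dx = x^6 - 12*x^5 + 54*x^4 - 112*x^3 + 107*x^2 - 44*x + C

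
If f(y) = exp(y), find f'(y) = exp(y)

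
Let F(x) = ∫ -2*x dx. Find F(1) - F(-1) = 0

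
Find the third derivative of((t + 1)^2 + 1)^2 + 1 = 24*t + 24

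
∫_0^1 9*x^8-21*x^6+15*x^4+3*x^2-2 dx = 0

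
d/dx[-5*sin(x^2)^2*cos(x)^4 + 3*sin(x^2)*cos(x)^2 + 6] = -20*x*sin(x^2)*cos(x)^4*cos(x^2) + 6*x*cos(x)^2*cos(x^2) + 20*sin(x)*sin(x^2)^2*cos(x)^3 - 6*sin(x)*sin(x^2)*cos(x)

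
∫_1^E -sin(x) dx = cos(E) - cos(1)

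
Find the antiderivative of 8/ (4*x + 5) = 2*log(4*x + 5) + C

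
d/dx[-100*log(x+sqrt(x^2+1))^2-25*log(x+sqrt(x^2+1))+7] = (-200*x*log(x + sqrt(x^2 + 1)) - 25*x - 200*sqrt(x^2 + 1)*log(x + sqrt(x^2 + 1)) - 25*sqrt(x^2 + 1))/(x^2 + x*sqrt(x^2 + 1) + 1)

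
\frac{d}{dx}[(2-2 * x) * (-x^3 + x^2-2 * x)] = 8*x^3 - 12*x^2 + 12*x - 4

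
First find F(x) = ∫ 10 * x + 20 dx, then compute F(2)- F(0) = 60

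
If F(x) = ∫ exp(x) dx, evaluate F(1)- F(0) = -1 + E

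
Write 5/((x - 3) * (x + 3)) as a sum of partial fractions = -5/(6*(x + 3)) + 5/(6*(x - 3))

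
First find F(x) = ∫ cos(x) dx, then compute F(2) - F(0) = sin(2)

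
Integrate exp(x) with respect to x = exp(x) + C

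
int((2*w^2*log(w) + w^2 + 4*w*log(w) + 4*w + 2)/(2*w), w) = ((w + 2)^2 - 2)*log(w)/2 + C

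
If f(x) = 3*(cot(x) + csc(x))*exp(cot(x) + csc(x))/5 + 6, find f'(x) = -3*(sqrt(2)*sin(x + pi/4)*cos(x) + sqrt(2)*sin(x + pi/4) + cos(x) + 1)*exp(1/sin(x))*exp(1/tan(x))/(5*sin(x)^3)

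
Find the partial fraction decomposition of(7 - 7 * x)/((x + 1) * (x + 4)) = -35/(3*(x + 4)) + 14/(3*(x + 1))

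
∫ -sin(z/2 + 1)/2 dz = cos(z/2 + 1) + C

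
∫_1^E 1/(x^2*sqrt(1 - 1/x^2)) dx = asec(E)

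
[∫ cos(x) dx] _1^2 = -sin(1) + sin(2)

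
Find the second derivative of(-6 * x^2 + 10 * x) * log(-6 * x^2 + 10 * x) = (-36*x^2*log(-3*x^2 + 5*x) - 108*x^2 - 36*x^2*log(2) + 60*x*log(-3*x^2 + 5*x) + 60*x*log(2) + 180*x - 50)/(3*x^2 - 5*x)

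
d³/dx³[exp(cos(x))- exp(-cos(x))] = (exp(2*cos(x))*cos(x) + 3*exp(2*cos(x)) + cos(x) - 3)*exp(-cos(x))*sin(x)*cos(x)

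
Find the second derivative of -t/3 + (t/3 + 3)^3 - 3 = 2*t/9 + 2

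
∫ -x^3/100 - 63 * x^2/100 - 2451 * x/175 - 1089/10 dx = -x^4/400 - 21*x^3/100 - 2451*x^2/350 - 1089*x/10 + C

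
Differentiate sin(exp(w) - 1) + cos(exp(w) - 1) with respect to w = sqrt(2)*exp(w)*cos(exp(w) - 1 + pi/4)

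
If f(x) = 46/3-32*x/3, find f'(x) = -32/3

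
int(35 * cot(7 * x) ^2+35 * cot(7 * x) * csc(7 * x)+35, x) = -5*cot(7*x) - 5*csc(7*x) + C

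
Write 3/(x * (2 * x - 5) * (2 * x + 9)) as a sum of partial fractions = 1/(21*(2*x + 9)) + 3/(35*(2*x - 5)) - 1/(15*x)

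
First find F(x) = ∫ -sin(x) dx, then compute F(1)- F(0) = -1 + cos(1)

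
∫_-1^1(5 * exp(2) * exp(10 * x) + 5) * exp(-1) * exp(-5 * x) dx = -exp(-4) - exp(-6) + exp(4) + exp(6)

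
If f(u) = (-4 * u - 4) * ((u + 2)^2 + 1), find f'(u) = -12*u^2 - 40*u - 36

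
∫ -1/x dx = -log(3*x) + C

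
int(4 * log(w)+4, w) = 4*w*log(w) + C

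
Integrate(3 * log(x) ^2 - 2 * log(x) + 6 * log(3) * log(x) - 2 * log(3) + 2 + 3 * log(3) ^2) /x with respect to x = (log(3*x)^2 - log(3*x) + 2)*log(3*x) + C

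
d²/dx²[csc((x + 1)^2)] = 2*(-2*x^2 + 4*x^2/sin(x^2 + 2*x + 1)^2 - 4*x + 8*x/sin(x^2 + 2*x + 1)^2 - 2 - cos(x^2 + 2*x + 1)/sin(x^2 + 2*x + 1) + 4/sin(x^2 + 2*x + 1)^2)/sin(x^2 + 2*x + 1)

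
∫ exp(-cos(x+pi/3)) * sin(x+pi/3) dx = exp(-cos(x + pi/3)) + C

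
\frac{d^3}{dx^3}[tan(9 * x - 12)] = 4374*tan(9*x - 12)^4 + 5832*tan(9*x - 12)^2 + 1458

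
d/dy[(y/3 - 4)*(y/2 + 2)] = y/3 - 4/3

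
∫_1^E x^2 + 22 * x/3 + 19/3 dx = -40/3 + (1 + E)^2*(E/3 + 3)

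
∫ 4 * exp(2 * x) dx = 2*exp(2*x) + C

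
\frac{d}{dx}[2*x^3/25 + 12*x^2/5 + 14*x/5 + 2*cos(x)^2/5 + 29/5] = 6*x^2/25 + 24*x/5 - 2*sin(2*x)/5 + 14/5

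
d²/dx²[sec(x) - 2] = (-1 + 2/cos(x)^2)/cos(x)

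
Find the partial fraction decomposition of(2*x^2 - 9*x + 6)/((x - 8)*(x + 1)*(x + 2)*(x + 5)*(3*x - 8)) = 153/(28336*(3*x - 8)) + 101/(3588*(x + 5)) - 8/(105*(x + 2)) + 17/(396*(x + 1)) + 31/(9360*(x - 8))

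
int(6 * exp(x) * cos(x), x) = 3*sqrt(2)*exp(x)*sin(x + pi/4) + C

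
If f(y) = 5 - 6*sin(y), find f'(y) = -6*cos(y)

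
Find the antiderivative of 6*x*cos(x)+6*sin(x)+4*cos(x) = (6*x + 4)*sin(x) + C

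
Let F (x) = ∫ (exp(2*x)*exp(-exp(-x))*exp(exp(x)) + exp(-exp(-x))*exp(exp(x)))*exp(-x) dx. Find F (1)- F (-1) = -exp(-E + exp(-1)) + exp(E - exp(-1))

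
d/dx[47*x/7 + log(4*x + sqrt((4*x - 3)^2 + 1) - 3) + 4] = (752*x^2 + 188*x*sqrt(16*x^2 - 24*x + 10) - 1016*x - 113*sqrt(16*x^2 - 24*x + 10) + 386)/(112*x^2 + 28*x*sqrt(16*x^2 - 24*x + 10) - 168*x - 21*sqrt(16*x^2 - 24*x + 10) + 70)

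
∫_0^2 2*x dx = 4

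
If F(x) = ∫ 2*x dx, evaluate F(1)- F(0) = 1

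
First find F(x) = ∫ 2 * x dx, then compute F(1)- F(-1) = 0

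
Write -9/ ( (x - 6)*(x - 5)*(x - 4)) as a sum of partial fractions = -9/(2*(x - 4)) + 9/(x - 5) - 9/(2*(x - 6))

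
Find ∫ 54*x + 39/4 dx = 27*x^2 + 39*x/4 + C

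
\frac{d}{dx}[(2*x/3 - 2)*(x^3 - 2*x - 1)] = 8*x^3/3 - 6*x^2 - 8*x/3 + 10/3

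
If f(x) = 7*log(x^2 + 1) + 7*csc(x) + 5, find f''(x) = (-7*x^4/sin(x) + 14*x^4/sin(x)^3 - 14*x^2 - 14*x^2/sin(x) + 28*x^2/sin(x)^3 + 14 - 7/sin(x) + 14/sin(x)^3)/(x^4 + 2*x^2 + 1)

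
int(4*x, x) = 2*x^2 + C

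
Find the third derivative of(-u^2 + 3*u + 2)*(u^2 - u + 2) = 24 - 24*u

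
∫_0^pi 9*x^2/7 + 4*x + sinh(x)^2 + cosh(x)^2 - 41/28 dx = -41*pi/28 + 3*pi^3/7 + 2*pi^2 + sinh(2*pi)/2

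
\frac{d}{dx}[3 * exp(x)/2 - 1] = 3*exp(x)/2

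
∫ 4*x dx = 2*x^2 + C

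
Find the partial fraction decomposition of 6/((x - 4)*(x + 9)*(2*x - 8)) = 3/(169*(x + 9)) - 3/(169*(x - 4)) + 3/(13*(x - 4)^2)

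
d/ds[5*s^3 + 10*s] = 15*s^2 + 10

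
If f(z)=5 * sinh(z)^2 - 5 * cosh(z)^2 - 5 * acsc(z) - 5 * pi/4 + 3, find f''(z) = (5 - 10*z^2)/(z^5*sqrt(1 - 1/z^2) - z^3*sqrt(1 - 1/z^2))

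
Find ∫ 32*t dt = 16*t^2 + C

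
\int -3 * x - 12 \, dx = -3*x^2/2 - 12*x + C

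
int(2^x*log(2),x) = 2^x + C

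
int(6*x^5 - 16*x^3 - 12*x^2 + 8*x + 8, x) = x^6 - 4*x^4 - 4*x^3 + 4*x^2 + 8*x + C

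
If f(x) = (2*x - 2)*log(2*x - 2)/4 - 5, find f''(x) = 1/(2*x - 2)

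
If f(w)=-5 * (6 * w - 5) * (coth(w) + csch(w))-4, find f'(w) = -(-30*w*cosh(w) - 30*w + 30*sinh(w) + 15*sinh(2*w) + 25*cosh(w) + 25)/sinh(w)^2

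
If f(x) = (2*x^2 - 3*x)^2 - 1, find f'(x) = 16*x^3 - 36*x^2 + 18*x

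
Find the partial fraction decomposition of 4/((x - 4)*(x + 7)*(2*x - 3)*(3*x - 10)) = -54/(341*(3*x - 10)) + 32/(935*(2*x - 3)) - 4/(5797*(x + 7)) + 2/(55*(x - 4))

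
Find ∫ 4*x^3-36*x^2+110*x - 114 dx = x^4 - 12*x^3 + 55*x^2 - 114*x + C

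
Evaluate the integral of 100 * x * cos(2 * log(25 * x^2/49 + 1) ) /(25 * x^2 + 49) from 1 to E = -sin(2*log(74/49)) + sin(2*log(1 + 25*exp(2)/49))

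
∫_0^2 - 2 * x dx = -4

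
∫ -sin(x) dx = cos(x) + C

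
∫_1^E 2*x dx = -1 + exp(2)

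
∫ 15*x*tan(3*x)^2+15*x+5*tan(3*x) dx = 5*x*tan(3*x) + C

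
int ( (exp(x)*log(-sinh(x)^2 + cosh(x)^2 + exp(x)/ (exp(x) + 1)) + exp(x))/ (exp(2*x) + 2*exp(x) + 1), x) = (2*exp(x) + 1)*log((2*exp(x) + 1)/(exp(x) + 1))/(exp(x) + 1) + C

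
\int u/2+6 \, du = u^2/4 + 6*u + C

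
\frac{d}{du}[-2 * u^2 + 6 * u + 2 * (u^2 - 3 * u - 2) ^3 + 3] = 12*u^5 - 90*u^4 + 168*u^3 + 54*u^2 - 172*u - 66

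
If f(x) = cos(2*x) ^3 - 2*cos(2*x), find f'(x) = -6*sin(2*x)*cos(2*x)^2 + 4*sin(2*x)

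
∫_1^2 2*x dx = 3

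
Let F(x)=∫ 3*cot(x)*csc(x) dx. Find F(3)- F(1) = -3*csc(3) + 3*csc(1)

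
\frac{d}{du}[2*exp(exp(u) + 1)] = 2*exp(u + exp(u) + 1)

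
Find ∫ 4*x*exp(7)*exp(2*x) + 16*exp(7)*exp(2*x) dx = (2*x + 7)*exp(2*x + 7) + C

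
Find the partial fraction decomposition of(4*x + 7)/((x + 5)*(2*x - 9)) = 50/(19*(2*x - 9)) + 13/(19*(x + 5))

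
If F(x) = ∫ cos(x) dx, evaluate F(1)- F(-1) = 2*sin(1)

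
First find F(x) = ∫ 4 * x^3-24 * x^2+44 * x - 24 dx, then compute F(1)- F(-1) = -64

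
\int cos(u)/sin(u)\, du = log(sin(u)/2) + C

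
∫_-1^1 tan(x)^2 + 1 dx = 2*tan(1)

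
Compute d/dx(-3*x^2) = -6*x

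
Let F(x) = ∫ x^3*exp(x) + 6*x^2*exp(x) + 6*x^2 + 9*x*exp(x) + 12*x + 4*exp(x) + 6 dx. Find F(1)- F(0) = 13 + 8*E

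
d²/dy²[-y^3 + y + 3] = -6*y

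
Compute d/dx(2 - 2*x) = -2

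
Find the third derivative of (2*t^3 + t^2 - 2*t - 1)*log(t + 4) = (12*t^3*log(t + 4) + 22*t^3 + 144*t^2*log(t + 4) + 218*t^2 + 576*t*log(t + 4) + 602*t + 768*log(t + 4) + 118)/(t^3 + 12*t^2 + 48*t + 64)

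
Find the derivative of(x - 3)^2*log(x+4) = (2*x^2*log(x + 4) + x^2 + 2*x*log(x + 4) - 6*x - 24*log(x + 4) + 9)/(x + 4)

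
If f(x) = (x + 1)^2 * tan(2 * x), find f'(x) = 2*x^2/cos(2*x)^2 + 2*x*tan(2*x) + 4*x/cos(2*x)^2 + 2*tan(2*x) + 2/cos(2*x)^2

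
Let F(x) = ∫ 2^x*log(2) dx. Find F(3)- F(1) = 6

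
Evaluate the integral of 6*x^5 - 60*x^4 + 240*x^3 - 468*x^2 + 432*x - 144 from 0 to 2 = -32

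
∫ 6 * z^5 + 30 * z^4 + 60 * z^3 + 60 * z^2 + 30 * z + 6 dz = z^6 + 6*z^5 + 15*z^4 + 20*z^3 + 15*z^2 + 6*z + C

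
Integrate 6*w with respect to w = 3*w^2 + C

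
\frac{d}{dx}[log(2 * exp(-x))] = -1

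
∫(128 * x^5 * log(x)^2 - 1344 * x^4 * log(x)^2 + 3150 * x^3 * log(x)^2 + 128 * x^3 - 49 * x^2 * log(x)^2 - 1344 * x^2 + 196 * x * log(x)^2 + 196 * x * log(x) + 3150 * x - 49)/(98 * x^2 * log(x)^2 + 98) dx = 16*x^2*(x - 7)^2/49 + x^2/14 - x/2 + log(x^2*log(x)^2 + 1) + C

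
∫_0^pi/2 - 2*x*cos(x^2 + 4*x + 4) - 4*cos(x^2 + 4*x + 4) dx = sin(4) - sin((pi/2 + 2)^2)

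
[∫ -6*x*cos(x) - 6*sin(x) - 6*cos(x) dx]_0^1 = -12*sin(1)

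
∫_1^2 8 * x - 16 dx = -4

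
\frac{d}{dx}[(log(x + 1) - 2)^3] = (3*log(x + 1)^2 - 12*log(x + 1) + 12)/(x + 1)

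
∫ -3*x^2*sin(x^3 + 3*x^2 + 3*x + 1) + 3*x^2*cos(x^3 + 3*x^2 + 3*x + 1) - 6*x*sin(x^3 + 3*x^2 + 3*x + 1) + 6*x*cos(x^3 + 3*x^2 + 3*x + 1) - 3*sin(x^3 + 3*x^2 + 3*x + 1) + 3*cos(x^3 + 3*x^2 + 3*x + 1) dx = sin((x + 1)^3) + cos((x + 1)^3) + C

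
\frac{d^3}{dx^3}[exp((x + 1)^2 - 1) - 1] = 8*x^3*exp(x^2 + 2*x) + 24*x^2*exp(x^2 + 2*x) + 36*x*exp(x^2 + 2*x) + 20*exp(x^2 + 2*x)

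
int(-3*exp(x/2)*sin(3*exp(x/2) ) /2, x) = cos(3*exp(x/2)) + C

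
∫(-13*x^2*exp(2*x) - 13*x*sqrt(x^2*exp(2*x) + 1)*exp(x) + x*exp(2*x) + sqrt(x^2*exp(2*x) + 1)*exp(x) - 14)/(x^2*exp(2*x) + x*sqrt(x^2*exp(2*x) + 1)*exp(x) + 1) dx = -14*x + log(x*exp(x) + sqrt(x^2*exp(2*x) + 1)) + C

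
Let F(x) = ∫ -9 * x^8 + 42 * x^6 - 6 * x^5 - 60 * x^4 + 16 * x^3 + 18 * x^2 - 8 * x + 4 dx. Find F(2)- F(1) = -90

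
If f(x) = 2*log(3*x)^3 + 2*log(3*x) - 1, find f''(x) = (-6*log(x)^2 - 12*log(3)*log(x) + 12*log(x) - 6*log(3)^2 - 2 + 12*log(3))/x^2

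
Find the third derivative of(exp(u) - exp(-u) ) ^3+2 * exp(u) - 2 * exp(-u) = (27*exp(6*u) - exp(4*u) - exp(2*u) + 27)*exp(-3*u)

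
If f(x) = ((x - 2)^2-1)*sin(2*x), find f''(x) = -4*x^2*sin(2*x) + 16*x*sin(2*x) + 8*x*cos(2*x) - 10*sin(2*x) - 16*cos(2*x)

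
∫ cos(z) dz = sin(z) + C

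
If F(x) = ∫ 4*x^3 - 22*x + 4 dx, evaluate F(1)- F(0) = -6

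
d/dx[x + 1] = 1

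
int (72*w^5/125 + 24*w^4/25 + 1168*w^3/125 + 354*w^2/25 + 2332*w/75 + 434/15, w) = 12*w^6/125 + 24*w^5/125 + 292*w^4/125 + 118*w^3/25 + 1166*w^2/75 + 434*w/15 + C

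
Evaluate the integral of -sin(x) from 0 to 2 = -1 + cos(2)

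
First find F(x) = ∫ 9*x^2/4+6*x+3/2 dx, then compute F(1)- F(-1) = 9/2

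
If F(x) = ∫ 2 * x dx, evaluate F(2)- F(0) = 4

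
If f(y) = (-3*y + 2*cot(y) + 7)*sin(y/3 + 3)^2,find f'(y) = -y*sin(2*y/3 + 6) - 2*sin(y/3 + 3)^2*cot(y)^2 - 5*sin(y/3 + 3)^2 + 7*sin(2*y/3 + 6)/3 + 2*sin(2*y/3 + 6)/(3*tan(y))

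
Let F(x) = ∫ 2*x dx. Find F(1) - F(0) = 1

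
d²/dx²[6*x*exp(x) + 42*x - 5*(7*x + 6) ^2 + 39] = 6*x*exp(x) + 12*exp(x) - 490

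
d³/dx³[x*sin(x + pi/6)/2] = -x*cos(x + pi/6)/2 - 3*sin(x + pi/6)/2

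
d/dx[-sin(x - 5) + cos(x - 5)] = -sin(x - 5) - cos(x - 5)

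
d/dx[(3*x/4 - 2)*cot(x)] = -3*x/(4*sin(x)^2) + 3/(4*tan(x)) + 2/sin(x)^2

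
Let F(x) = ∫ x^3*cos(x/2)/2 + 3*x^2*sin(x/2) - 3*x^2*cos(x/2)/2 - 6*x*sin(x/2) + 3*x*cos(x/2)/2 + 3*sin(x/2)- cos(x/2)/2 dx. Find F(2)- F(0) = sin(1)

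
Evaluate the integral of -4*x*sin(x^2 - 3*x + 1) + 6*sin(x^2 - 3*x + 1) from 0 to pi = -2*cos(1) - 2*cos(1 + pi^2)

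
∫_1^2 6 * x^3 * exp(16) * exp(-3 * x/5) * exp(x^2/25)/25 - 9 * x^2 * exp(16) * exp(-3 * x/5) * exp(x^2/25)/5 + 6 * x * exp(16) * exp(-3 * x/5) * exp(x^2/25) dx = -3*exp(386/25) + 12*exp(374/25)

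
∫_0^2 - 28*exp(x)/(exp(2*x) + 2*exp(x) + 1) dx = -28*exp(2)/(1 + exp(2)) + 14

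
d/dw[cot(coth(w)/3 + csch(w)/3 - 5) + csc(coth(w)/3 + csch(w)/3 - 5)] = (cos(coth(w)/3 + csch(w)/3 - 5)*cosh(w) + cos(coth(w)/3 + csch(w)/3 - 5) + cosh(w) + 1)/(3*sin(coth(w)/3 + csch(w)/3 - 5)^2*sinh(w)^2)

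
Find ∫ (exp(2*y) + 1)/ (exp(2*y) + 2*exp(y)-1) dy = log(2*sinh(y) + 2) + C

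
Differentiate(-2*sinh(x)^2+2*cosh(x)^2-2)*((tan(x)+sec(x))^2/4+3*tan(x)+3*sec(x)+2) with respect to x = 0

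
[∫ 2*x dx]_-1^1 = 0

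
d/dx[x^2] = 2*x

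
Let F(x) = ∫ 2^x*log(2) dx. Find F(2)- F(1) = 2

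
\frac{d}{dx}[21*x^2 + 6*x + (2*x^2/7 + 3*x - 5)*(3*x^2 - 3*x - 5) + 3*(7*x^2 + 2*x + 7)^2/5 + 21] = 4236*x^3/35 + 2619*x^2/35 + 3974*x/35 + 114/5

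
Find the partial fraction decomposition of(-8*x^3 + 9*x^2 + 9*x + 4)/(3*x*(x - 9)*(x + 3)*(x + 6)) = -1001/(405*(x + 6)) + 137/(162*(x + 3)) - 2509/(2430*(x - 9)) - 2/(243*x)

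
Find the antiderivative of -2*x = -x^2 + C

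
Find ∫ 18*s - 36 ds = 9*s^2 - 36*s + C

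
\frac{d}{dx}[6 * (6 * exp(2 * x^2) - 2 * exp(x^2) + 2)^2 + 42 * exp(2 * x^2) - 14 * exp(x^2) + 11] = 1728*x*exp(4*x^2) - 864*x*exp(3*x^2) + 840*x*exp(2*x^2) - 124*x*exp(x^2)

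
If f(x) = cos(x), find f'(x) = -sin(x)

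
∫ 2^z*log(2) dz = 2^z + C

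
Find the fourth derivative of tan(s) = 24*tan(s)^5 + 40*tan(s)^3 + 16*tan(s)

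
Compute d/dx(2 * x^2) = 4*x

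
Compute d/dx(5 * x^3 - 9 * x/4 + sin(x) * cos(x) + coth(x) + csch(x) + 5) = 15*x^2 - 2*sin(x)^2 - 5/4 - cosh(x)/sinh(x)^2 - 1/sinh(x)^2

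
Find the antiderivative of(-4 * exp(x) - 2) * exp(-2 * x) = (2*exp(x) + 1)^2*exp(-2*x) + C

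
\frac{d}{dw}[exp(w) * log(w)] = (w*exp(w)*log(w) + exp(w))/w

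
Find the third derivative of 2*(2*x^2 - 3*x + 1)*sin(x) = -4*x^2*cos(x) - 24*x*sin(x) + 6*x*cos(x) + 18*sin(x) + 22*cos(x)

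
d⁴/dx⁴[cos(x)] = cos(x)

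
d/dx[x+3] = 1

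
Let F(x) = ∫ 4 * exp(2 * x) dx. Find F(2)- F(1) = -2*E*(E - exp(-1)) + 2*(-exp(-2) + exp(2))*exp(2)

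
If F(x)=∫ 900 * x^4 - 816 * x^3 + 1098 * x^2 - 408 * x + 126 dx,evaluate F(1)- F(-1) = 1344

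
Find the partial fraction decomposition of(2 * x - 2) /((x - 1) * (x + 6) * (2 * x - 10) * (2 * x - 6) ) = 1/(198*(x + 6)) - 1/(36*(x - 3)) + 1/(44*(x - 5))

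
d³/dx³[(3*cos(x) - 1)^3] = 9*(-81*sin(x)^2 - 24*cos(x) + 64)*sin(x)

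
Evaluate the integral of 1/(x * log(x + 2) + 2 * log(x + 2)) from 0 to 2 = -log(3) + log(6)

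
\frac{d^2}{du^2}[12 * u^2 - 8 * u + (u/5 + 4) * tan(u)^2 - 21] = 6*u*tan(u)^4/5 + 8*u*tan(u)^2/5 + 2*u/5 + 24*tan(u)^4 + 4*tan(u)^3/5 + 32*tan(u)^2 + 4*tan(u)/5 + 32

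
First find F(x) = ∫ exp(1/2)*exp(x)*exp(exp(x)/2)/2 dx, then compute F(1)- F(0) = -E + exp(1/2 + E/2)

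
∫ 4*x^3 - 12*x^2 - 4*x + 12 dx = x^4 - 4*x^3 - 2*x^2 + 12*x + C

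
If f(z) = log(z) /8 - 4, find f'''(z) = 1/(4*z^3)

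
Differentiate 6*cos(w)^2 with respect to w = -6*sin(2*w)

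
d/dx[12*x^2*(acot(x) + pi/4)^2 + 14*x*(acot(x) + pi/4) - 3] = (48*x^3*acot(x)^2 + 24*pi*x^3*acot(x) + 3*pi^2*x^3 - 20*x^2*acot(x) - 5*pi*x^2 + 48*x*acot(x)^2 + 24*pi*x*acot(x) - 28*x + 3*pi^2*x + 28*acot(x) + 7*pi)/(2*x^2 + 2)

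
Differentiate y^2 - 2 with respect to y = 2*y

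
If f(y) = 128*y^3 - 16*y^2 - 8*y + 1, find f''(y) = 768*y - 32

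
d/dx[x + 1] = 1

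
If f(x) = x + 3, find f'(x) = 1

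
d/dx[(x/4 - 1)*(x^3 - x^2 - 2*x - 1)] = x^3 - 15*x^2/4 + x + 7/4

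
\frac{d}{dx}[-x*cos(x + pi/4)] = x*sin(x + pi/4) - cos(x + pi/4)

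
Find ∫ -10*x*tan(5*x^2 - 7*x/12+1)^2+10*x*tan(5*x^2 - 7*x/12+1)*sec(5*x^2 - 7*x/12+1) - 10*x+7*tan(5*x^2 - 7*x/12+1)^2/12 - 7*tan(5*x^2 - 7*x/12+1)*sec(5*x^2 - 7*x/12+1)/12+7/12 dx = -tan(5*x^2 - 7*x/12 + 1) + sec(5*x^2 - 7*x/12 + 1) + C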